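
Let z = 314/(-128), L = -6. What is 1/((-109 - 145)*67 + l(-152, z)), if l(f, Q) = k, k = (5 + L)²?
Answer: -1/17017 ≈ -5.8765e-5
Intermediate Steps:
z = -157/64 (z = 314*(-1/128) = -157/64 ≈ -2.4531)
k = 1 (k = (5 - 6)² = (-1)² = 1)
l(f, Q) = 1
1/((-109 - 145)*67 + l(-152, z)) = 1/((-109 - 145)*67 + 1) = 1/(-254*67 + 1) = 1/(-17018 + 1) = 1/(-17017) = -1/17017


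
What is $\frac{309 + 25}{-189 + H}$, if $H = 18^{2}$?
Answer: $\frac{334}{135} \approx 2.4741$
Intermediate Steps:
$H = 324$
$\frac{309 + 25}{-189 + H} = \frac{309 + 25}{-189 + 324} = \frac{334}{135}$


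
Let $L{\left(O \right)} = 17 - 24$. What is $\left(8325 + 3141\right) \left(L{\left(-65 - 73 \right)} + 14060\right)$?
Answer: $161131698$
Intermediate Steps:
$L{\left(O \right)} = -7$ ($L{\left(O \right)} = 17 - 24 = -7$)
$\left(8325 + 3141\right) \left(L{\left(-65 - 73 \right)} + 14060\right) = \left(8325 + 3141\right) \left(-7 + 14060\right) = 11466 \cdot 14053 = 161131698$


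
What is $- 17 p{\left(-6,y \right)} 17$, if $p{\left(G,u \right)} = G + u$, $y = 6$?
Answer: $0$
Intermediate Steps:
$- 17 p{\left(-6,y \right)} 17 = - 17 \left(-6 + 6\right) 17 = \left(-17\right) 0 \cdot 17 = 0 \cdot 17 = 0$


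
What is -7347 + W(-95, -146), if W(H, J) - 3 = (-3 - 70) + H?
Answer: -7512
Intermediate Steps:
W(H, J) = -70 + H (W(H, J) = 3 + ((-3 - 70) + H) = 3 + (-73 + H) = -70 + H)
-7347 + W(-95, -146) = -7347 + (-70 - 95) = -7347 - 165 = -7512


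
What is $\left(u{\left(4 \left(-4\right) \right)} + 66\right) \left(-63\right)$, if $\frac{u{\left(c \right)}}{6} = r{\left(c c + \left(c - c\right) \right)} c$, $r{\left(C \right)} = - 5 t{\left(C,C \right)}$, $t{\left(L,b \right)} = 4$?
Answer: $-125118$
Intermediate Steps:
$r{\left(C \right)} = -20$ ($r{\left(C \right)} = \left(-5\right) 4 = -20$)
$u{\left(c \right)} = - 120 c$ ($u{\left(c \right)} = 6 \left(- 20 c\right) = - 120 c$)
$\left(u{\left(4 \left(-4\right) \right)} + 66\right) \left(-63\right) = \left(- 120 \cdot 4 \left(-4\right) + 66\right) \left(-63\right) = \left(\left(-120\right) \left(-16\right) + 66\right) \left(-63\right) = \left(1920 + 66\right) \left(-63\right) = 1986 \left(-63\right) = -125118$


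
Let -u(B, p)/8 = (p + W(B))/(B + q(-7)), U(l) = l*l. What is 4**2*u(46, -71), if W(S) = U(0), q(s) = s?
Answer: 9088/39 ≈ 233.03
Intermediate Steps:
U(l) = l**2
W(S) = 0 (W(S) = 0**2 = 0)
u(B, p) = -8*p/(-7 + B) (u(B, p) = -8*(p + 0)/(B - 7) = -8*p/(-7 + B))
4**2*u(46, -71) = 4**2*(-8*(-71)/(-7 + 46)) = 16*(-8*(-71)/39) = 16*(-8*(-71)*1/39) = 16*(568/39) = 9088/39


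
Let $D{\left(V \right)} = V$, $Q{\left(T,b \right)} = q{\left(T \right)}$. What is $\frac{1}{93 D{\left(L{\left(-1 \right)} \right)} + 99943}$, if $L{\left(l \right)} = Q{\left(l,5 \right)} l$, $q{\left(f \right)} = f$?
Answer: $\frac{1}{100036} \approx 9.9964 \cdot 10^{-6}$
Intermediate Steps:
$Q{\left(T,b \right)} = T$
$L{\left(l \right)} = l^{2}$ ($L{\left(l \right)} = l l = l^{2}$)
$\frac{1}{93 D{\left(L{\left(-1 \right)} \right)} + 99943} = \frac{1}{93 \left(-1\right)^{2} + 99943} = \frac{1}{93 \cdot 1 + 99943} = \frac{1}{93 + 99943} = \frac{1}{100036}$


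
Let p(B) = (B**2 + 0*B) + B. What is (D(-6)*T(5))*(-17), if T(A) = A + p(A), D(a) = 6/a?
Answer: 595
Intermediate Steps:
p(B) = B + B**2 (p(B) = (B**2 + 0) + B = B**2 + B = B + B**2)
T(A) = A + A*(1 + A)
(D(-6)*T(5))*(-17) = ((6/(-6))*(5*(2 + 5)))*(-17) = ((6*(-1/6))*(5*7))*(-17) = -1*35*(-17) = -35*(-17) = 595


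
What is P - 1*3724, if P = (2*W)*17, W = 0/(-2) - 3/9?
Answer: -11206/3 ≈ -3735.3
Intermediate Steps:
W = -1/3 (W = 0*(-1/2) - 3*1/9 = 0 - 1/3 = -1/3 ≈ -0.33333)
P = -34/3 (P = (2*(-1/3))*17 = -2/3*17 = -34/3 ≈ -11.333)
P - 1*3724 = -34/3 - 1*3724 = -34/3 - 3724 = -11206/3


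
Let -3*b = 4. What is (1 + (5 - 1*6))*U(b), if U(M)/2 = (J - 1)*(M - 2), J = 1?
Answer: 0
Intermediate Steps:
b = -4/3 (b = -⅓*4 = -4/3 ≈ -1.3333)
U(M) = 0 (U(M) = 2*((1 - 1)*(M - 2)) = 2*(0*(-2 + M)) = 2*0 = 0)
(1 + (5 - 1*6))*U(b) = (1 + (5 - 1*6))*0 = (1 + (5 - 6))*0 = (1 - 1)*0 = 0*0 = 0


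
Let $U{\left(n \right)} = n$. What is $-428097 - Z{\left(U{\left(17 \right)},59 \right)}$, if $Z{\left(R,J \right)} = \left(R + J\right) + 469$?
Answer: $-428642$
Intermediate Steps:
$Z{\left(R,J \right)} = 469 + J + R$ ($Z{\left(R,J \right)} = \left(J + R\right) + 469 = 469 + J + R$)
$-428097 - Z{\left(U{\left(17 \right)},59 \right)} = -428097 - \left(469 + 59 + 17\right) = -428097 - 545 = -428642$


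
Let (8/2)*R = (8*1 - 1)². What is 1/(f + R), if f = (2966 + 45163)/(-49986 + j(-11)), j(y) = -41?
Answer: 200108/2258807 ≈ 0.088590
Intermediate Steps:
R = 49/4 (R = (8*1 - 1)²/4 = (8 - 1)²/4 = (¼)*7² = (¼)*49 = 49/4 ≈ 12.250)
f = -48129/50027 (f = (2966 + 45163)/(-49986 - 41) = 48129/(-50027) = 48129*(-1/50027) = -48129/50027 ≈ -0.96206)
1/(f + R) = 1/(-48129/50027 + 49/4) = 1/(2258807/200108) = 200108/2258807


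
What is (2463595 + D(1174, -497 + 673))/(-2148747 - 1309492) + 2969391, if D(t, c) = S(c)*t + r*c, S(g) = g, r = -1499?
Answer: 10268861356054/3458239 ≈ 2.9694e+6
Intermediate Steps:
D(t, c) = -1499*c + c*t (D(t, c) = c*t - 1499*c = -1499*c + c*t)
(2463595 + D(1174, -497 + 673))/(-2148747 - 1309492) + 2969391 = (2463595 + (-497 + 673)*(-1499 + 1174))/(-2148747 - 1309492) + 2969391 = (2463595 + 176*(-325))/(-3458239) + 2969391 = (2463595 - 57200)*(-1/3458239) + 2969391 = 2406395*(-1/3458239) + 2969391 = -2406395/3458239 + 2969391 = 10268861356054/3458239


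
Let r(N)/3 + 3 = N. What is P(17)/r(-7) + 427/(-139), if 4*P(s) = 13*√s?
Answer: -427/139 - 13*√17/120 ≈ -3.5186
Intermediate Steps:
r(N) = -9 + 3*N
P(s) = 13*√s/4 (P(s) = (13*√s)/4 = 13*√s/4)
P(17)/r(-7) + 427/(-139) = (13*√17/4)/(-9 + 3*(-7)) + 427/(-139) = (13*√17/4)/(-9 - 21) + 427*(-1/139) = (13*√17/4)/(-30) - 427/139 = (13*√17/4)*(-1/30) - 427/139 = -13*√17/120 - 427/139 = -427/139 - 13*√17/120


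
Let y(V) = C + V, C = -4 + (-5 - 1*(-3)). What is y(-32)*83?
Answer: -3154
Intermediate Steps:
C = -6 (C = -4 + (-5 + 3) = -4 - 2 = -6)
y(V) = -6 + V
y(-32)*83 = (-6 - 32)*83 = -38*83 = -3154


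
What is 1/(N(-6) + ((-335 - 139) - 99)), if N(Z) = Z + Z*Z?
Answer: -1/543 ≈ -0.0018416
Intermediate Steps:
N(Z) = Z + Z²
1/(N(-6) + ((-335 - 139) - 99)) = 1/(-6*(1 - 6) + ((-335 - 139) - 99)) = 1/(-6*(-5) + (-474 - 99)) = 1/(30 - 573) = 1/(-543) = -1/543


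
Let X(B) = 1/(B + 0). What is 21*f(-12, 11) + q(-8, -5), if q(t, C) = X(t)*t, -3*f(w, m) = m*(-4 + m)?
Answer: -538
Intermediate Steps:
X(B) = 1/B
f(w, m) = -m*(-4 + m)/3
q(t, C) = 1 (q(t, C) = t/t = 1)
21*f(-12, 11) + q(-8, -5) = 21*((⅓)*11*(4 - 1*11)) + 1 = 21*((⅓)*11*(4 - 11)) + 1 = 21*((⅓)*11*(-7)) + 1 = 21*(-77/3) + 1 = -539 + 1 = -538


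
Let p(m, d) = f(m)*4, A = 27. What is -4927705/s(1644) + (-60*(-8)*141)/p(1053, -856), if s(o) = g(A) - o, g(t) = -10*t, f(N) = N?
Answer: 193379935/74646 ≈ 2590.6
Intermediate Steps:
p(m, d) = 4*m (p(m, d) = m*4 = 4*m)
s(o) = -270 - o (s(o) = -10*27 - o = -270 - o)
-4927705/s(1644) + (-60*(-8)*141)/p(1053, -856) = -4927705/(-270 - 1*1644) + (-60*(-8)*141)/((4*1053)) = -4927705/(-270 - 1644) + (480*141)/4212 = -4927705/(-1914) + 67680*(1/4212) = -4927705*(-1/1914) + 1880/117 = 4927705/1914 + 1880/117 = 193379935/74646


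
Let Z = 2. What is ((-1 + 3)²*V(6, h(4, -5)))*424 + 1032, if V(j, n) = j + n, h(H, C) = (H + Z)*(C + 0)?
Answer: -39672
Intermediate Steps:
h(H, C) = C*(2 + H) (h(H, C) = (H + 2)*(C + 0) = (2 + H)*C = C*(2 + H))
((-1 + 3)²*V(6, h(4, -5)))*424 + 1032 = ((-1 + 3)²*(6 - 5*(2 + 4)))*424 + 1032 = (2²*(6 - 5*6))*424 + 1032 = (4*(6 - 30))*424 + 1032 = (4*(-24))*424 + 1032 = -96*424 + 1032 = -40704 + 1032 = -39672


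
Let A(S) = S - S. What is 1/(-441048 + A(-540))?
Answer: -1/441048 ≈ -2.2673e-6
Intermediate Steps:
A(S) = 0
1/(-441048 + A(-540)) = 1/(-441048 + 0) = 1/(-441048) = -1/441048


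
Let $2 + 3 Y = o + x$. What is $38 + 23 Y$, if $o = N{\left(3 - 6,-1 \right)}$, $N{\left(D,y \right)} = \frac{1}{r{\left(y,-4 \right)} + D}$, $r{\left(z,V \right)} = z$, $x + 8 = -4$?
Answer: $- \frac{285}{4} \approx -71.25$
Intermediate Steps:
$x = -12$ ($x = -8 - 4 = -12$)
$N{\left(D,y \right)} = \frac{1}{D + y}$ ($N{\left(D,y \right)} = \frac{1}{y + D} = \frac{1}{D + y}$)
$o = - \frac{1}{4}$ ($o = \frac{1}{\left(3 - 6\right) - 1} = \frac{1}{-3 - 1} = \frac{1}{-4} = - \frac{1}{4} \approx -0.25$)
$Y = - \frac{19}{4}$ ($Y = - \frac{2}{3} + \frac{- \frac{1}{4} - 12}{3} = - \frac{2}{3} + \frac{1}{3} \left(- \frac{49}{4}\right) = - \frac{2}{3} - \frac{49}{12} = - \frac{19}{4} \approx -4.75$)
$38 + 23 Y = 38 + 23 \left(- \frac{19}{4}\right) = 38 - \frac{437}{4} = - \frac{285}{4}$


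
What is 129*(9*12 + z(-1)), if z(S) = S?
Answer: 13803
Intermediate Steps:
129*(9*12 + z(-1)) = 129*(9*12 - 1) = 129*(108 - 1) = 129*107 = 13803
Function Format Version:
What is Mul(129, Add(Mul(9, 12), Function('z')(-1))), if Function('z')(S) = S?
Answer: 13803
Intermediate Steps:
Mul(129, Add(Mul(9, 12), Function('z')(-1))) = Mul(129, Add(Mul(9, 12), -1)) = Mul(129, Add(108, -1)) = Mul(129, 107) = 13803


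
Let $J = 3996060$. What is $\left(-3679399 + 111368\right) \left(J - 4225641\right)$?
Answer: $819152125011$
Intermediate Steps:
$\left(-3679399 + 111368\right) \left(J - 4225641\right) = \left(-3679399 + 111368\right) \left(3996060 - 4225641\right) = \left(-3568031\right) \left(-229581\right) = 819152125011$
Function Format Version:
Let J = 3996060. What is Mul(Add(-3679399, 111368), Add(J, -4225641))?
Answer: 819152125011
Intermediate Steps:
Mul(Add(-3679399, 111368), Add(J, -4225641)) = Mul(Add(-3679399, 111368), Add(3996060, -4225641)) = Mul(-3568031, -229581) = 819152125011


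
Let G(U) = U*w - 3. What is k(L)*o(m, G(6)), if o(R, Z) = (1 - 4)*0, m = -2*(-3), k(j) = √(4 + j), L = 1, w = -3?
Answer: 0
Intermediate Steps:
G(U) = -3 - 3*U (G(U) = U*(-3) - 3 = -3*U - 3 = -3 - 3*U)
m = 6
o(R, Z) = 0 (o(R, Z) = -3*0 = 0)
k(L)*o(m, G(6)) = √(4 + 1)*0 = √5*0 = 0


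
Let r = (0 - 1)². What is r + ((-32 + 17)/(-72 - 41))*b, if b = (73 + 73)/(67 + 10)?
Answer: 10891/8701 ≈ 1.2517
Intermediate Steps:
r = 1 (r = (-1)² = 1)
b = 146/77 ≈ 1.8961
r + ((-32 + 17)/(-72 - 41))*b = 1 + ((-32 + 17)/(-72 - 41))*(146/77) = 1 - 15/(-113)*(146/77) = 1 - 15*(-1/113)*(146/77) = 1 + (15/113)*(146/77) = 1 + 2190/8701 = 10891/8701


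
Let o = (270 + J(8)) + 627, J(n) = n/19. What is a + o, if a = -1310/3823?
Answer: 65161083/72637 ≈ 897.08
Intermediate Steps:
J(n) = n/19 (J(n) = n*(1/19) = n/19)
a = -1310/3823 (a = -1310*1/3823 = -1310/3823 ≈ -0.34266)
o = 17051/19 (o = (270 + (1/19)*8) + 627 = (270 + 8/19) + 627 = 5138/19 + 627 = 17051/19 ≈ 897.42)
a + o = -1310/3823 + 17051/19 = 65161083/72637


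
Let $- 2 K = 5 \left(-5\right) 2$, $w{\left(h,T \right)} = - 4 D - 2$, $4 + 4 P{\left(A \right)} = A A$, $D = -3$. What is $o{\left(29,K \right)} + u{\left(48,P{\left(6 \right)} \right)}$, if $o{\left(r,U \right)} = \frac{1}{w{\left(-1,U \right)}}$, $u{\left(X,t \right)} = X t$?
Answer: $\frac{3841}{10} \approx 384.1$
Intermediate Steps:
$P{\left(A \right)} = -1 + \frac{A^{2}}{4}$ ($P{\left(A \right)} = -1 + \frac{A A}{4} = -1 + \frac{A^{2}}{4}$)
$w{\left(h,T \right)} = 10$ ($w{\left(h,T \right)} = \left(-4\right) \left(-3\right) - 2 = 12 - 2 = 10$)
$K = 25$ ($K = - \frac{5 \left(-5\right) 2}{2} = - \frac{\left(-25\right) 2}{2} = \left(- \frac{1}{2}\right) \left(-50\right) = 25$)
$o{\left(r,U \right)} = \frac{1}{10}$
$o{\left(29,K \right)} + u{\left(48,P{\left(6 \right)} \right)} = \frac{1}{10} + 48 \left(-1 + \frac{6^{2}}{4}\right) = \frac{1}{10} + 48 \left(-1 + \frac{1}{4} \cdot 36\right) = \frac{1}{10} + 48 \left(-1 + 9\right) = \frac{1}{10} + 48 \cdot 8 = \frac{1}{10} + 384 = \frac{3841}{10}$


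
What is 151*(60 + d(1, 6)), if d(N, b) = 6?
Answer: 9966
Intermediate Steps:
151*(60 + d(1, 6)) = 151*(60 + 6) = 151*66 = 9966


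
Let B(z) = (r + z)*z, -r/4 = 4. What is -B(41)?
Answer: -1025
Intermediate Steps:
r = -16 (r = -4*4 = -16)
B(z) = z*(-16 + z) (B(z) = (-16 + z)*z = z*(-16 + z))
-B(41) = -41*(-16 + 41) = -41*25 = -1*1025 = -1025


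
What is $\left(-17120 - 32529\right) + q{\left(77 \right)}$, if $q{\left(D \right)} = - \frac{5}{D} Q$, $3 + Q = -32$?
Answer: $- \frac{546114}{11} \approx -49647.0$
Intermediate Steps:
$Q = -35$ ($Q = -3 - 32 = -35$)
$q{\left(D \right)} = \frac{175}{D}$ ($q{\left(D \right)} = - \frac{5}{D} \left(-35\right) = \frac{175}{D}$)
$\left(-17120 - 32529\right) + q{\left(77 \right)} = \left(-17120 - 32529\right) + \frac{175}{77} = -49649 + 175 \cdot \frac{1}{77} = -49649 + \frac{25}{11} = - \frac{546114}{11}$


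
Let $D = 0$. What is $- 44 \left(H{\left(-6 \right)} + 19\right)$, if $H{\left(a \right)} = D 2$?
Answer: $-836$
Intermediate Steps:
$H{\left(a \right)} = 0$ ($H{\left(a \right)} = 0 \cdot 2 = 0$)
$- 44 \left(H{\left(-6 \right)} + 19\right) = - 44 \left(0 + 19\right) = \left(-44\right) 19 = -836$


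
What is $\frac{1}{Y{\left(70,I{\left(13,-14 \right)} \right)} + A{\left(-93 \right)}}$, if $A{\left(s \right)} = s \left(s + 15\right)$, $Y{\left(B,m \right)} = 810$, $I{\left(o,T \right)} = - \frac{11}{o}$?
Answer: $\frac{1}{8064} \approx 0.00012401$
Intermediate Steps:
$A{\left(s \right)} = s \left(15 + s\right)$
$\frac{1}{Y{\left(70,I{\left(13,-14 \right)} \right)} + A{\left(-93 \right)}} = \frac{1}{810 - 93 \left(15 - 93\right)} = \frac{1}{810 - -7254} = \frac{1}{810 + 7254} = \frac{1}{8064}$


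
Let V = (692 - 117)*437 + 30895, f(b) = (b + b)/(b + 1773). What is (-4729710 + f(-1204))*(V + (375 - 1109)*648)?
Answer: 520646365631876/569 ≈ 9.1502e+11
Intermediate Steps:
f(b) = 2*b/(1773 + b) (f(b) = (2*b)/(1773 + b) = 2*b/(1773 + b))
V = 282170 (V = 575*437 + 30895 = 251275 + 30895 = 282170)
(-4729710 + f(-1204))*(V + (375 - 1109)*648) = (-4729710 + 2*(-1204)/(1773 - 1204))*(282170 + (375 - 1109)*648) = (-4729710 + 2*(-1204)/569)*(282170 - 734*648) = (-4729710 + 2*(-1204)*(1/569))*(282170 - 475632) = (-4729710 - 2408/569)*(-193462) = -2691207398/569*(-193462) = 520646365631876/569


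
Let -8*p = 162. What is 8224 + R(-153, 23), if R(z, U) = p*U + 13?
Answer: 31085/4 ≈ 7771.3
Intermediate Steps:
p = -81/4 (p = -⅛*162 = -81/4 ≈ -20.250)
R(z, U) = 13 - 81*U/4 (R(z, U) = -81*U/4 + 13 = 13 - 81*U/4)
8224 + R(-153, 23) = 8224 + (13 - 81/4*23) = 8224 + (13 - 1863/4) = 8224 - 1811/4 = 31085/4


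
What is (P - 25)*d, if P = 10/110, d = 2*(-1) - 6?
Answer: 2192/11 ≈ 199.27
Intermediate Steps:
d = -8 (d = -2 - 6 = -8)
P = 1/11 (P = 10*(1/110) = 1/11 ≈ 0.090909)
(P - 25)*d = (1/11 - 25)*(-8) = -274/11*(-8) = 2192/11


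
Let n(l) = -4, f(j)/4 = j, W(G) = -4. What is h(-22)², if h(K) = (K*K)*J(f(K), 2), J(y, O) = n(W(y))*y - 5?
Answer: 28206530704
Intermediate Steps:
f(j) = 4*j
J(y, O) = -5 - 4*y (J(y, O) = -4*y - 5 = -5 - 4*y)
h(K) = K²*(-5 - 16*K) (h(K) = (K*K)*(-5 - 16*K) = K²*(-5 - 16*K))
h(-22)² = ((-22)²*(-5 - 16*(-22)))² = (484*(-5 + 352))² = (484*347)² = 167948² = 28206530704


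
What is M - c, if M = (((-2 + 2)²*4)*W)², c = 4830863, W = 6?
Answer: -4830863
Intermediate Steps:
M = 0 (M = (((-2 + 2)²*4)*6)² = ((0²*4)*6)² = ((0*4)*6)² = (0*6)² = 0² = 0)
M - c = 0 - 1*4830863 = 0 - 4830863 = -4830863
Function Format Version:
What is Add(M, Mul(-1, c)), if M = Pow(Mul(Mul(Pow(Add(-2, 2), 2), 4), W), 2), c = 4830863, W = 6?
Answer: -4830863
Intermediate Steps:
M = 0 (M = Pow(Mul(Mul(Pow(Add(-2, 2), 2), 4), 6), 2) = Pow(Mul(Mul(Pow(0, 2), 4), 6), 2) = Pow(Mul(Mul(0, 4), 6), 2) = Pow(Mul(0, 6), 2) = Pow(0, 2) = 0)
Add(M, Mul(-1, c)) = Add(0, Mul(-1, 4830863)) = Add(0, -4830863) = -4830863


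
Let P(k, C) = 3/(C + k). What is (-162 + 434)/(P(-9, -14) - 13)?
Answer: -3128/151 ≈ -20.715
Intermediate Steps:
P(k, C) = 3/(C + k)
(-162 + 434)/(P(-9, -14) - 13) = (-162 + 434)/(3/(-14 - 9) - 13) = 272/(3/(-23) - 13) = 272/(3*(-1/23) - 13) = 272/(-3/23 - 13) = 272/(-302/23) = 272*(-23/302) = -3128/151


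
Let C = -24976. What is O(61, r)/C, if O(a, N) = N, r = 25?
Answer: -25/24976 ≈ -0.0010010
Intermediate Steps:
O(61, r)/C = 25/(-24976) = 25*(-1/24976) = -25/24976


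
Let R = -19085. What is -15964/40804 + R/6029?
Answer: -218747824/61501829 ≈ -3.5568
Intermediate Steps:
-15964/40804 + R/6029 = -15964/40804 - 19085/6029 = -15964*1/40804 - 19085*1/6029 = -3991/10201 - 19085/6029 = -218747824/61501829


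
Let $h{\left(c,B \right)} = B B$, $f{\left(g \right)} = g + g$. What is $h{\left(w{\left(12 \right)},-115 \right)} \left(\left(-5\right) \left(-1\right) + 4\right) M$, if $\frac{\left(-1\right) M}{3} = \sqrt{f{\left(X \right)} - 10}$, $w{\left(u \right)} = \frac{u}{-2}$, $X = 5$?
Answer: $0$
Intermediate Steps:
$w{\left(u \right)} = - \frac{u}{2}$ ($w{\left(u \right)} = u \left(- \frac{1}{2}\right) = - \frac{u}{2}$)
$f{\left(g \right)} = 2 g$
$h{\left(c,B \right)} = B^{2}$
$M = 0$ ($M = - 3 \sqrt{2 \cdot 5 - 10} = - 3 \sqrt{10 - 10} = - 3 \sqrt{0} = \left(-3\right) 0 = 0$)
$h{\left(w{\left(12 \right)},-115 \right)} \left(\left(-5\right) \left(-1\right) + 4\right) M = \left(-115\right)^{2} \left(\left(-5\right) \left(-1\right) + 4\right) 0 = 13225 \left(5 + 4\right) 0 = 13225 \cdot 9 \cdot 0 = 13225 \cdot 0 = 0$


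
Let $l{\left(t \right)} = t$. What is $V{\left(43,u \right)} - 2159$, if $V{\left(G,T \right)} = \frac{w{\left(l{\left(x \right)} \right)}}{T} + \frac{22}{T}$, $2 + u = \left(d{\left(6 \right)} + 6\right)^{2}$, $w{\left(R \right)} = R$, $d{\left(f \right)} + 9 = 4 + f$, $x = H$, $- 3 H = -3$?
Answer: $- \frac{101450}{47} \approx -2158.5$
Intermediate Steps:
$H = 1$ ($H = \left(- \frac{1}{3}\right) \left(-3\right) = 1$)
$x = 1$
$d{\left(f \right)} = -5 + f$ ($d{\left(f \right)} = -9 + \left(4 + f\right) = -5 + f$)
$u = 47$ ($u = -2 + \left(\left(-5 + 6\right) + 6\right)^{2} = -2 + \left(1 + 6\right)^{2} = -2 + 7^{2} = -2 + 49 = 47$)
$V{\left(G,T \right)} = \frac{23}{T}$ ($V{\left(G,T \right)} = 1 \frac{1}{T} + \frac{22}{T} = \frac{1}{T} + \frac{22}{T} = \frac{23}{T}$)
$V{\left(43,u \right)} - 2159 = \frac{23}{47} - 2159 = - \frac{101450}{47}$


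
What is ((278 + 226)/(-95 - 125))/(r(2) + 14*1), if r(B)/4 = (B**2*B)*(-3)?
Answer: 63/2255 ≈ 0.027938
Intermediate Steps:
r(B) = -12*B**3 (r(B) = 4*((B**2*B)*(-3)) = 4*(B**3*(-3)) = 4*(-3*B**3) = -12*B**3)
((278 + 226)/(-95 - 125))/(r(2) + 14*1) = ((278 + 226)/(-95 - 125))/(-12*2**3 + 14*1) = (504/(-220))/(-12*8 + 14) = (504*(-1/220))/(-96 + 14) = -126/55/(-82) = -126/55*(-1/82) = 63/2255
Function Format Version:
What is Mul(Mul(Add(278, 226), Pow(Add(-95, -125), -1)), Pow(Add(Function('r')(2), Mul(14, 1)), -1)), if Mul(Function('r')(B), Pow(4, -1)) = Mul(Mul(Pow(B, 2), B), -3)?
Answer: Rational(63, 2255) ≈ 0.027938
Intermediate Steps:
Function('r')(B) = Mul(-12, Pow(B, 3)) (Function('r')(B) = Mul(4, Mul(Mul(Pow(B, 2), B), -3)) = Mul(4, Mul(Pow(B, 3), -3)) = Mul(4, Mul(-3, Pow(B, 3))) = Mul(-12, Pow(B, 3)))
Mul(Mul(Add(278, 226), Pow(Add(-95, -125), -1)), Pow(Add(Function('r')(2), Mul(14, 1)), -1)) = Mul(Mul(Add(278, 226), Pow(Add(-95, -125), -1)), Pow(Add(Mul(-12, Pow(2, 3)), Mul(14, 1)), -1)) = Mul(Mul(504, Pow(-220, -1)), Pow(Add(Mul(-12, 8), 14), -1)) = Mul(Mul(504, Rational(-1, 220)), Pow(Add(-96, 14), -1)) = Mul(Rational(-126, 55), Pow(-82, -1)) = Mul(Rational(-126, 55), Rational(-1, 82)) = Rational(63, 2255)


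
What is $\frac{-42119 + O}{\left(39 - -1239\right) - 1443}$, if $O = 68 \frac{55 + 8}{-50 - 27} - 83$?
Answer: $\frac{464834}{1815} \approx 256.11$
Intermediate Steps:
$O = - \frac{1525}{11}$ ($O = 68 \frac{63}{-77} - 83 = 68 \cdot 63 \left(- \frac{1}{77}\right) - 83 = 68 \left(- \frac{9}{11}\right) - 83 = - \frac{612}{11} - 83 = - \frac{1525}{11} \approx -138.64$)
$\frac{-42119 + O}{\left(39 - -1239\right) - 1443} = \frac{-42119 - \frac{1525}{11}}{\left(39 - -1239\right) - 1443} = - \frac{464834}{11 \left(\left(39 + 1239\right) - 1443\right)} = - \frac{464834}{11 \left(1278 - 1443\right)} = - \frac{464834}{11 \left(-165\right)} = \left(- \frac{464834}{11}\right) \left(- \frac{1}{165}\right) = \frac{464834}{1815}$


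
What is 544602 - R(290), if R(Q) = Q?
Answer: 544312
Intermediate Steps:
544602 - R(290) = 544602 - 1*290 = 544602 - 290 = 544312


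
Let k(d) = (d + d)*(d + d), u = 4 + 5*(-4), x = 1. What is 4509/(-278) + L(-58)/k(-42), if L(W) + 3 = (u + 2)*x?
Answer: -15910115/980784 ≈ -16.222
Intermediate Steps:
u = -16 (u = 4 - 20 = -16)
k(d) = 4*d² (k(d) = (2*d)*(2*d) = 4*d²)
L(W) = -17 (L(W) = -3 + (-16 + 2)*1 = -3 - 14*1 = -3 - 14 = -17)
4509/(-278) + L(-58)/k(-42) = 4509/(-278) - 17/(4*(-42)²) = 4509*(-1/278) - 17/(4*1764) = -4509/278 - 17/7056 = -15910115/980784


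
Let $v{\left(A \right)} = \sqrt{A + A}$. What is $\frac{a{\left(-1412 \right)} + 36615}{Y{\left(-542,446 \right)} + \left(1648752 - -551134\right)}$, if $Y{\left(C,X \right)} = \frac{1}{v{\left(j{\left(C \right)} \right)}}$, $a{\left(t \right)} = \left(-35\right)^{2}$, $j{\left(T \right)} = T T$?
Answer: $\frac{48907996489214720}{2843340823590713887} - \frac{20509280 \sqrt{2}}{2843340823590713887} \approx 0.017201$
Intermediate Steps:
$j{\left(T \right)} = T^{2}$
$v{\left(A \right)} = \sqrt{2} \sqrt{A}$ ($v{\left(A \right)} = \sqrt{2 A} = \sqrt{2} \sqrt{A}$)
$a{\left(t \right)} = 1225$
$Y{\left(C,X \right)} = \frac{\sqrt{2}}{2 \sqrt{C^{2}}}$ ($Y{\left(C,X \right)} = \frac{1}{\sqrt{2} \sqrt{C^{2}}} = \frac{\sqrt{2}}{2 \sqrt{C^{2}}}$)
$\frac{a{\left(-1412 \right)} + 36615}{Y{\left(-542,446 \right)} + \left(1648752 - -551134\right)} = \frac{1225 + 36615}{\frac{\sqrt{2}}{2 \cdot 542} + \left(1648752 - -551134\right)} = \frac{37840}{\frac{\sqrt{2}}{2 \cdot 542} + \left(1648752 + 551134\right)} = \frac{37840}{\frac{1}{2} \sqrt{2} \cdot \frac{1}{542} + 2199886} = \frac{37840}{\frac{\sqrt{2}}{1084} + 2199886} = \frac{37840}{2199886 + \frac{\sqrt{2}}{1084}}$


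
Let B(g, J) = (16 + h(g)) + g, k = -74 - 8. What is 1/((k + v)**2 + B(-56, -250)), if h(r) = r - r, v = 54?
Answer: 1/744 ≈ 0.0013441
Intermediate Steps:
k = -82
h(r) = 0
B(g, J) = 16 + g (B(g, J) = (16 + 0) + g = 16 + g)
1/((k + v)**2 + B(-56, -250)) = 1/((-82 + 54)**2 + (16 - 56)) = 1/((-28)**2 - 40) = 1/(784 - 40) = 1/744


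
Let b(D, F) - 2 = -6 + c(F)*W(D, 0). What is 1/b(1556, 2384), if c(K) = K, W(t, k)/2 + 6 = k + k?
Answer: -1/28612 ≈ -3.4950e-5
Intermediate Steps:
W(t, k) = -12 + 4*k (W(t, k) = -12 + 2*(k + k) = -12 + 2*(2*k) = -12 + 4*k)
b(D, F) = -4 - 12*F (b(D, F) = 2 + (-6 + F*(-12 + 4*0)) = 2 + (-6 + F*(-12 + 0)) = 2 + (-6 + F*(-12)) = 2 + (-6 - 12*F) = -4 - 12*F)
1/b(1556, 2384) = 1/(-4 - 12*2384) = 1/(-4 - 28608) = 1/(-28612) = -1/28612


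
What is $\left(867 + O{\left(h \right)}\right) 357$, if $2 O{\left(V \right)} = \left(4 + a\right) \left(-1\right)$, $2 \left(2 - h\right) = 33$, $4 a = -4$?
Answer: $\frac{617967}{2} \approx 3.0898 \cdot 10^{5}$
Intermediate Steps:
$a = -1$ ($a = \frac{1}{4} \left(-4\right) = -1$)
$h = - \frac{29}{2}$ ($h = 2 - \frac{33}{2} = - \frac{29}{2} \approx -14.5$)
$O{\left(V \right)} = - \frac{3}{2}$ ($O{\left(V \right)} = \frac{\left(4 - 1\right) \left(-1\right)}{2} = \frac{3 \left(-1\right)}{2} = \frac{1}{2} \left(-3\right) = - \frac{3}{2}$)
$\left(867 + O{\left(h \right)}\right) 357 = \left(867 - \frac{3}{2}\right) 357 = \frac{1731}{2} \cdot 357 = \frac{617967}{2}$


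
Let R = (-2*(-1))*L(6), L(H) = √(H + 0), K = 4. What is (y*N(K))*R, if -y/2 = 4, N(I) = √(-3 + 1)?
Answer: -32*I*√3 ≈ -55.426*I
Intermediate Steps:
N(I) = I*√2 (N(I) = √(-2) = I*√2)
y = -8 (y = -2*4 = -8)
L(H) = √H
R = 2*√6 (R = (-2*(-1))*√6 = 2*√6 ≈ 4.8990)
(y*N(K))*R = (-8*I*√2)*(2*√6) = -32*I*√3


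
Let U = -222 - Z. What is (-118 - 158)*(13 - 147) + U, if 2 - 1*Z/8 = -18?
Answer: 36602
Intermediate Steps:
Z = 160 (Z = 16 - 8*(-18) = 16 + 144 = 160)
U = -382 (U = -222 - 1*160 = -222 - 160 = -382)
(-118 - 158)*(13 - 147) + U = (-118 - 158)*(13 - 147) - 382 = -276*(-134) - 382 = 36984 - 382 = 36602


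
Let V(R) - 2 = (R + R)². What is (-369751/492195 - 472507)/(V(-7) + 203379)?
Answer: -232565952616/100199581515 ≈ -2.3210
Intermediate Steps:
V(R) = 2 + 4*R² (V(R) = 2 + (R + R)² = 2 + (2*R)² = 2 + 4*R²)
(-369751/492195 - 472507)/(V(-7) + 203379) = (-369751/492195 - 472507)/((2 + 4*(-7)²) + 203379) = (-369751*1/492195 - 472507)/((2 + 4*49) + 203379) = (-369751/492195 - 472507)/((2 + 196) + 203379) = -232565952616/(492195*(198 + 203379)) = -232565952616/492195/203577 = -232565952616/492195*1/203577 = -232565952616/100199581515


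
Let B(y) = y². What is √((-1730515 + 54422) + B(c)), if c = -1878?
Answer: √1850791 ≈ 1360.4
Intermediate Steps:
√((-1730515 + 54422) + B(c)) = √((-1730515 + 54422) + (-1878)²) = √(-1676093 + 3526884) = √1850791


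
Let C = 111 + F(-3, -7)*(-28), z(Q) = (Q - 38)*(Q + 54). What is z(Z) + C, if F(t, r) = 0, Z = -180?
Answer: 27579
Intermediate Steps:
z(Q) = (-38 + Q)*(54 + Q)
C = 111 (C = 111 + 0*(-28) = 111 + 0 = 111)
z(Z) + C = (-2052 + (-180)² + 16*(-180)) + 111 = (-2052 + 32400 - 2880) + 111 = 27468 + 111 = 27579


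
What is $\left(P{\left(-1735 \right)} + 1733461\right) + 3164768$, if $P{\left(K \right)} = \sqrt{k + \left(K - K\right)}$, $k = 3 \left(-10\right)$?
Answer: $4898229 + i \sqrt{30} \approx 4.8982 \cdot 10^{6} + 5.4772 i$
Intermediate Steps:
$k = -30$
$P{\left(K \right)} = i \sqrt{30}$ ($P{\left(K \right)} = \sqrt{-30 + \left(K - K\right)} = \sqrt{-30 + 0} = \sqrt{-30} = i \sqrt{30}$)
$\left(P{\left(-1735 \right)} + 1733461\right) + 3164768 = \left(i \sqrt{30} + 1733461\right) + 3164768 = \left(1733461 + i \sqrt{30}\right) + 3164768 = 4898229 + i \sqrt{30}$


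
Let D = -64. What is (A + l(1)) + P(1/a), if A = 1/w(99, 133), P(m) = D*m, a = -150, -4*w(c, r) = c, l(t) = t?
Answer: 3431/2475 ≈ 1.3863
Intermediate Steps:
w(c, r) = -c/4
P(m) = -64*m
A = -4/99 (A = 1/(-¼*99) = 1/(-99/4) = -4/99 ≈ -0.040404)
(A + l(1)) + P(1/a) = (-4/99 + 1) - 64/(-150) = 95/99 - 64*(-1/150) = 95/99 + 32/75 = 3431/2475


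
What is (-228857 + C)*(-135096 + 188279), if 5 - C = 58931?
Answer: -15305163289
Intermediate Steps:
C = -58926 (C = 5 - 1*58931 = 5 - 58931 = -58926)
(-228857 + C)*(-135096 + 188279) = (-228857 - 58926)*(-135096 + 188279) = -287783*53183 = -15305163289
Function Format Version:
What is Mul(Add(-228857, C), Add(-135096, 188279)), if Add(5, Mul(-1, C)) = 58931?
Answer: -15305163289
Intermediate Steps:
C = -58926 (C = Add(5, Mul(-1, 58931)) = Add(5, -58931) = -58926)
Mul(Add(-228857, C), Add(-135096, 188279)) = Mul(Add(-228857, -58926), Add(-135096, 188279)) = Mul(-287783, 53183) = -15305163289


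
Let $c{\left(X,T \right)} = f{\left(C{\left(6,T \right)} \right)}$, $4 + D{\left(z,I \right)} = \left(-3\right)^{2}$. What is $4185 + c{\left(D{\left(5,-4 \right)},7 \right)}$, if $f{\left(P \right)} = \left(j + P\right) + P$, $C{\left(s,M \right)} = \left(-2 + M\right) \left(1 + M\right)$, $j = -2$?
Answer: $4263$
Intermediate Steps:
$C{\left(s,M \right)} = \left(1 + M\right) \left(-2 + M\right)$
$D{\left(z,I \right)} = 5$ ($D{\left(z,I \right)} = -4 + \left(-3\right)^{2} = -4 + 9 = 5$)
$f{\left(P \right)} = -2 + 2 P$ ($f{\left(P \right)} = \left(-2 + P\right) + P = -2 + 2 P$)
$c{\left(X,T \right)} = -6 - 2 T + 2 T^{2}$ ($c{\left(X,T \right)} = -2 + 2 \left(-2 + T^{2} - T\right) = -2 - \left(4 - 2 T^{2} + 2 T\right) = -6 - 2 T + 2 T^{2}$)
$4185 + c{\left(D{\left(5,-4 \right)},7 \right)} = 4185 - \left(20 - 98\right) = 4185 - -78 = 4185 + 78 = 4263$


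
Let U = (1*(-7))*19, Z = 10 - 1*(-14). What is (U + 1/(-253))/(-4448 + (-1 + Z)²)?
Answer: 33650/991507 ≈ 0.033938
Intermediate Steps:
Z = 24 (Z = 10 + 14 = 24)
U = -133 (U = -7*19 = -133)
(U + 1/(-253))/(-4448 + (-1 + Z)²) = (-133 + 1/(-253))/(-4448 + (-1 + 24)²) = (-133 - 1/253)/(-4448 + 23²) = -33650/(253*(-4448 + 529)) = -33650/253/(-3919) = -33650/253*(-1/3919) = 33650/991507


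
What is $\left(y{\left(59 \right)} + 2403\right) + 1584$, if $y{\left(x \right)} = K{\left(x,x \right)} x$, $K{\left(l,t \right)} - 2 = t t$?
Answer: $209484$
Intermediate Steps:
$K{\left(l,t \right)} = 2 + t^{2}$ ($K{\left(l,t \right)} = 2 + t t = 2 + t^{2}$)
$y{\left(x \right)} = x \left(2 + x^{2}\right)$ ($y{\left(x \right)} = \left(2 + x^{2}\right) x = x \left(2 + x^{2}\right)$)
$\left(y{\left(59 \right)} + 2403\right) + 1584 = \left(59 \left(2 + 59^{2}\right) + 2403\right) + 1584 = \left(59 \left(2 + 3481\right) + 2403\right) + 1584 = \left(59 \cdot 3483 + 2403\right) + 1584 = \left(205497 + 2403\right) + 1584 = 207900 + 1584 = 209484$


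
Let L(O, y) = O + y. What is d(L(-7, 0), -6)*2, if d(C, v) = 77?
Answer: 154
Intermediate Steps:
d(L(-7, 0), -6)*2 = 77*2 = 154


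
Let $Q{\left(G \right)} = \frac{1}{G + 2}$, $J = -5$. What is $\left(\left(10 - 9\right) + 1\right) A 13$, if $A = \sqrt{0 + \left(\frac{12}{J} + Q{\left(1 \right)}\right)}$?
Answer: $\frac{26 i \sqrt{465}}{15} \approx 37.377 i$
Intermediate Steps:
$Q{\left(G \right)} = \frac{1}{2 + G}$
$A = \frac{i \sqrt{465}}{15}$ ($A = \sqrt{0 + \left(\frac{12}{-5} + \frac{1}{2 + 1}\right)} = \sqrt{0 + \left(12 \left(- \frac{1}{5}\right) + \frac{1}{3}\right)} = \sqrt{0 + \left(- \frac{12}{5} + \frac{1}{3}\right)} = \sqrt{0 - \frac{31}{15}} = \sqrt{- \frac{31}{15}} = \frac{i \sqrt{465}}{15} \approx 1.4376 i$)
$\left(\left(10 - 9\right) + 1\right) A 13 = \left(\left(10 - 9\right) + 1\right) \frac{i \sqrt{465}}{15} \cdot 13 = \left(1 + 1\right) \frac{i \sqrt{465}}{15} \cdot 13 = 2 \frac{i \sqrt{465}}{15} \cdot 13 = \frac{2 i \sqrt{465}}{15} \cdot 13 = \frac{26 i \sqrt{465}}{15}$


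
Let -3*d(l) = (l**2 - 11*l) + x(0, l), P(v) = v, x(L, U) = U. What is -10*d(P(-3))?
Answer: 130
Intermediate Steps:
d(l) = -l**2/3 + 10*l/3 (d(l) = -((l**2 - 11*l) + l)/3 = -(l**2 - 10*l)/3 = -l**2/3 + 10*l/3)
-10*d(P(-3)) = -10*(-3)*(10 - 1*(-3))/3 = -10*(-3)*(10 + 3)/3 = -10*(-3)*13/3 = -10*(-13) = 130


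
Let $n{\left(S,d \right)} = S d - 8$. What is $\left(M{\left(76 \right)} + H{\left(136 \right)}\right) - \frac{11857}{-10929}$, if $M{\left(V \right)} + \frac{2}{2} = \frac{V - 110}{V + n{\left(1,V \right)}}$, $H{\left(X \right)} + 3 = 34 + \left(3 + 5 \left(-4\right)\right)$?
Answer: $\frac{3632485}{262296} \approx 13.849$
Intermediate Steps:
$n{\left(S,d \right)} = -8 + S d$
$H{\left(X \right)} = 14$ ($H{\left(X \right)} = -3 + \left(34 + \left(3 + 5 \left(-4\right)\right)\right) = -3 + \left(34 + \left(3 - 20\right)\right) = -3 + \left(34 - 17\right) = -3 + 17 = 14$)
$M{\left(V \right)} = -1 + \frac{-110 + V}{-8 + 2 V}$ ($M{\left(V \right)} = -1 + \frac{V - 110}{V + \left(-8 + 1 V\right)} = -1 + \frac{-110 + V}{V + \left(-8 + V\right)} = -1 + \frac{-110 + V}{-8 + 2 V}$)
$\left(M{\left(76 \right)} + H{\left(136 \right)}\right) - \frac{11857}{-10929} = \left(\frac{-102 - 76}{2 \left(-4 + 76\right)} + 14\right) - \frac{11857}{-10929} = \left(\frac{-102 - 76}{2 \cdot 72} + 14\right) - - \frac{11857}{10929} = \left(\frac{1}{2} \cdot \frac{1}{72} \left(-178\right) + 14\right) + \frac{11857}{10929} = \left(- \frac{89}{72} + 14\right) + \frac{11857}{10929} = \frac{919}{72} + \frac{11857}{10929} = \frac{3632485}{262296}$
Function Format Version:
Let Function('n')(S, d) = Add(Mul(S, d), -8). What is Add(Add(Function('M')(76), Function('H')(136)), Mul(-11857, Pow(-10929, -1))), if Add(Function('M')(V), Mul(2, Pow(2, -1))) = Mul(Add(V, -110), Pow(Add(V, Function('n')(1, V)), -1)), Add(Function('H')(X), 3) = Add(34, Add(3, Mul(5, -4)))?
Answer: Rational(3632485, 262296) ≈ 13.849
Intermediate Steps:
Function('n')(S, d) = Add(-8, Mul(S, d))
Function('H')(X) = 14 (Function('H')(X) = Add(-3, Add(34, Add(3, Mul(5, -4)))) = Add(-3, Add(34, Add(3, -20))) = Add(-3, Add(34, -17)) = Add(-3, 17) = 14)
Function('M')(V) = Add(-1, Mul(Pow(Add(-8, Mul(2, V)), -1), Add(-110, V))) (Function('M')(V) = Add(-1, Mul(Add(V, -110), Pow(Add(V, Add(-8, Mul(1, V))), -1))) = Add(-1, Mul(Add(-110, V), Pow(Add(V, Add(-8, V)), -1))) = Add(-1, Mul(Add(-110, V), Pow(Add(-8, Mul(2, V)), -1))) = Add(-1, Mul(Pow(Add(-8, Mul(2, V)), -1), Add(-110, V))))
Add(Add(Function('M')(76), Function('H')(136)), Mul(-11857, Pow(-10929, -1))) = Add(Add(Mul(Rational(1, 2), Pow(Add(-4, 76), -1), Add(-102, Mul(-1, 76))), 14), Mul(-11857, Pow(-10929, -1))) = Add(Add(Mul(Rational(1, 2), Pow(72, -1), Add(-102, -76)), 14), Mul(-11857, Rational(-1, 10929))) = Add(Add(Mul(Rational(1, 2), Rational(1, 72), -178), 14), Rational(11857, 10929)) = Add(Add(Rational(-89, 72), 14), Rational(11857, 10929)) = Add(Rational(919, 72), Rational(11857, 10929)) = Rational(3632485, 262296)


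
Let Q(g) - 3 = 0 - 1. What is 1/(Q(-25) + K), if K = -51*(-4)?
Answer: 1/206 ≈ 0.0048544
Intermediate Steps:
Q(g) = 2 (Q(g) = 3 + (0 - 1) = 3 - 1 = 2)
K = 204
1/(Q(-25) + K) = 1/(2 + 204) = 1/206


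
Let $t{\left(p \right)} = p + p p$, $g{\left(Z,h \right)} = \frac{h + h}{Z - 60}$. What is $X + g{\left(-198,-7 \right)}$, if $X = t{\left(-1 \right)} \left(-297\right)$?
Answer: $\frac{7}{129} \approx 0.054264$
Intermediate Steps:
$g{\left(Z,h \right)} = \frac{2 h}{-60 + Z}$
$t{\left(p \right)} = p + p^{2}$
$X = 0$ ($X = - (1 - 1) \left(-297\right) = \left(-1\right) 0 \left(-297\right) = 0 \left(-297\right) = 0$)
$X + g{\left(-198,-7 \right)} = 0 + 2 \left(-7\right) \frac{1}{-60 - 198} = 0 + 2 \left(-7\right) \frac{1}{-258} = 0 + 2 \left(-7\right) \left(- \frac{1}{258}\right) = 0 + \frac{7}{129} = \frac{7}{129}$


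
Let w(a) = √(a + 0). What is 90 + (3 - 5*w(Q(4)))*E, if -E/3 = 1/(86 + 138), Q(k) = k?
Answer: 2883/32 ≈ 90.094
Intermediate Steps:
w(a) = √a
E = -3/224 (E = -3/(86 + 138) = -3/224 ≈ -0.013393)
90 + (3 - 5*w(Q(4)))*E = 90 + (3 - 5*√4)*(-3/224) = 90 + (3 - 5*2)*(-3/224) = 90 + (3 - 10)*(-3/224) = 90 - 7*(-3/224) = 90 + 3/32 = 2883/32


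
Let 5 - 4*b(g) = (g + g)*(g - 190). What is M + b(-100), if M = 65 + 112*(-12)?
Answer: -63111/4 ≈ -15778.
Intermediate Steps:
M = -1279 (M = 65 - 1344 = -1279)
b(g) = 5/4 - g*(-190 + g)/2 (b(g) = 5/4 - (g + g)*(g - 190)/4 = 5/4 - 2*g*(-190 + g)/4 = 5/4 - g*(-190 + g)/2)
M + b(-100) = -1279 + (5/4 + 95*(-100) - ½*(-100)²) = -1279 + (5/4 - 9500 - ½*10000) = -1279 + (5/4 - 9500 - 5000) = -1279 - 57995/4 = -63111/4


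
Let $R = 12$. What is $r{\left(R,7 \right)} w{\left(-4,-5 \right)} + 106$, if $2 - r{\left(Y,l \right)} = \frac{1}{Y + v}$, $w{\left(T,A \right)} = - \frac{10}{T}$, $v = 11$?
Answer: $\frac{5101}{46} \approx 110.89$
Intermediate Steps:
$r{\left(Y,l \right)} = 2 - \frac{1}{11 + Y}$ ($r{\left(Y,l \right)} = 2 - \frac{1}{Y + 11} = 2 - \frac{1}{11 + Y}$)
$r{\left(R,7 \right)} w{\left(-4,-5 \right)} + 106 = \frac{21 + 2 \cdot 12}{11 + 12} \left(- \frac{10}{-4}\right) + 106 = \frac{21 + 24}{23} \left(\left(-10\right) \left(- \frac{1}{4}\right)\right) + 106 = \frac{1}{23} \cdot 45 \cdot \frac{5}{2} + 106 = \frac{45}{23} \cdot \frac{5}{2} + 106 = \frac{225}{46} + 106 = \frac{5101}{46}$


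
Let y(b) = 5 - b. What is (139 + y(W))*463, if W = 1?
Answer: 66209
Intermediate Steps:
(139 + y(W))*463 = (139 + (5 - 1*1))*463 = (139 + (5 - 1))*463 = (139 + 4)*463 = 143*463 = 66209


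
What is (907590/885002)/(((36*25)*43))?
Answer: 30253/1141652580 ≈ 2.6499e-5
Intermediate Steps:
(907590/885002)/(((36*25)*43)) = (907590*(1/885002))/((900*43)) = (453795/442501)/38700 = (453795/442501)*(1/38700) = 30253/1141652580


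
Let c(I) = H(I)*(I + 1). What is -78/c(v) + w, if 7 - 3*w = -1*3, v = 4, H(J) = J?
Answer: -17/30 ≈ -0.56667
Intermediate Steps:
w = 10/3 (w = 7/3 - (-1)*3/3 = 7/3 - ⅓*(-3) = 7/3 + 1 = 10/3 ≈ 3.3333)
c(I) = I*(1 + I) (c(I) = I*(I + 1) = I*(1 + I))
-78/c(v) + w = -78/(4*(1 + 4)) + 10/3 = -78/(4*5) + 10/3 = -78/20 + 10/3 = -13*3/10 + 10/3 = -39/10 + 10/3 = -17/30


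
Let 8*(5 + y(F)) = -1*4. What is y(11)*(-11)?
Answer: 121/2 ≈ 60.500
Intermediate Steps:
y(F) = -11/2 (y(F) = -5 + (-1*4)/8 = -5 + (⅛)*(-4) = -5 - ½ = -11/2)
y(11)*(-11) = -11/2*(-11) = 121/2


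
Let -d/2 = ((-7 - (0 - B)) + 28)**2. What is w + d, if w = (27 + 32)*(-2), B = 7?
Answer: -1686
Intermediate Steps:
w = -118 (w = 59*(-2) = -118)
d = -1568 (d = -2*((-7 - (0 - 1*7)) + 28)**2 = -2*((-7 - (0 - 7)) + 28)**2 = -2*((-7 - 1*(-7)) + 28)**2 = -2*((-7 + 7) + 28)**2 = -2*(0 + 28)**2 = -2*28**2 = -2*784 = -1568)
w + d = -118 - 1568 = -1686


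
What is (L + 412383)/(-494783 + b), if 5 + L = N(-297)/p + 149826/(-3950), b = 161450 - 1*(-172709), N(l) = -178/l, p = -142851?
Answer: -34551139406623289/13459138775002800 ≈ -2.5671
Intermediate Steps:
b = 334159 (b = 161450 + 172709 = 334159)
L = -3597279376186/83792825325 (L = -5 + (-178/(-297)/(-142851) + 149826/(-3950)) = -5 + (-178*(-1/297)*(-1/142851) + 149826*(-1/3950)) = -5 + ((178/297)*(-1/142851) - 74913/1975) = -5 + (-178/42426747 - 74913/1975) = -5 - 3178315249561/83792825325 = -3597279376186/83792825325 ≈ -42.931)
(L + 412383)/(-494783 + b) = (-3597279376186/83792825325 + 412383)/(-494783 + 334159) = (34551139406623289/83792825325)/(-160624) = (34551139406623289/83792825325)*(-1/160624) = -34551139406623289/13459138775002800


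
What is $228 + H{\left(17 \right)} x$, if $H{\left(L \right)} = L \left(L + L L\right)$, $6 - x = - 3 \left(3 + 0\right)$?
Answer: $78258$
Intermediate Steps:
$x = 15$ ($x = 6 - - 3 \left(3 + 0\right) = 6 - \left(-3\right) 3 = 6 - -9 = 6 + 9 = 15$)
$H{\left(L \right)} = L \left(L + L^{2}\right)$
$228 + H{\left(17 \right)} x = 228 + 17^{2} \left(1 + 17\right) 15 = 228 + 289 \cdot 18 \cdot 15 = 228 + 5202 \cdot 15 = 228 + 78030 = 78258$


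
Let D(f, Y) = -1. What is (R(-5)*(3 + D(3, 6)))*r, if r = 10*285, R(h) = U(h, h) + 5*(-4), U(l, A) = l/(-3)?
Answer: -104500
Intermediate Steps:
U(l, A) = -l/3 (U(l, A) = l*(-⅓) = -l/3)
R(h) = -20 - h/3 (R(h) = -h/3 + 5*(-4) = -h/3 - 20 = -20 - h/3)
r = 2850
(R(-5)*(3 + D(3, 6)))*r = ((-20 - ⅓*(-5))*(3 - 1))*2850 = ((-20 + 5/3)*2)*2850 = -55/3*2*2850 = -110/3*2850 = -104500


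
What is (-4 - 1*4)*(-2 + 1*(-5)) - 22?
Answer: 34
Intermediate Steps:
(-4 - 1*4)*(-2 + 1*(-5)) - 22 = (-4 - 4)*(-2 - 5) - 22 = -8*(-7) - 22 = 56 - 22 = 34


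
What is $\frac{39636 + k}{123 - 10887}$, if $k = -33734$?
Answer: $- \frac{227}{414} \approx -0.54831$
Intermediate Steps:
$\frac{39636 + k}{123 - 10887} = \frac{39636 - 33734}{123 - 10887} = \frac{5902}{-10764} = 5902 \left(- \frac{1}{10764}\right) = - \frac{227}{414}$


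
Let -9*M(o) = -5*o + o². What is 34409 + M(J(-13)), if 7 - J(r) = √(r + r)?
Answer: 103231/3 + I*√26 ≈ 34410.0 + 5.099*I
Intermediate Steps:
J(r) = 7 - √2*√r (J(r) = 7 - √(r + r) = 7 - √(2*r) = 7 - √2*√r)
M(o) = -o²/9 + 5*o/9 (M(o) = -(-5*o + o²)/9 = -(o² - 5*o)/9 = -o²/9 + 5*o/9)
34409 + M(J(-13)) = 34409 + (7 - √2*√(-13))*(5 - (7 - √2*√(-13)))/9 = 34409 + (7 - √2*I*√13)*(5 - (7 - √2*I*√13))/9 = 34409 + (7 - I*√26)*(5 - (7 - I*√26))/9 = 34409 + (7 - I*√26)*(5 + (-7 + I*√26))/9 = 34409 + (7 - I*√26)*(-2 + I*√26)/9 = 34409 + (-2 + I*√26)*(7 - I*√26)/9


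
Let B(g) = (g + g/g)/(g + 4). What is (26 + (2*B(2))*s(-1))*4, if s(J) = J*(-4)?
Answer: 120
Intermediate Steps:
B(g) = (1 + g)/(4 + g) (B(g) = (g + 1)/(4 + g) = (1 + g)/(4 + g))
s(J) = -4*J
(26 + (2*B(2))*s(-1))*4 = (26 + (2*((1 + 2)/(4 + 2)))*(-4*(-1)))*4 = (26 + (2*(3/6))*4)*4 = (26 + (2*((1/6)*3))*4)*4 = (26 + (2*(1/2))*4)*4 = (26 + 1*4)*4 = (26 + 4)*4 = 30*4 = 120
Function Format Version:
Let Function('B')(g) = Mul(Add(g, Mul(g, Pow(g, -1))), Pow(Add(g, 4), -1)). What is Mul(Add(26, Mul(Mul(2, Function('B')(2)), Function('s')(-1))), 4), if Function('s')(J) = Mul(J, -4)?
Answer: 120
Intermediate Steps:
Function('B')(g) = Mul(Pow(Add(4, g), -1), Add(1, g)) (Function('B')(g) = Mul(Add(g, 1), Pow(Add(4, g), -1)) = Mul(Add(1, g), Pow(Add(4, g), -1)) = Mul(Pow(Add(4, g), -1), Add(1, g)))
Function('s')(J) = Mul(-4, J)
Mul(Add(26, Mul(Mul(2, Function('B')(2)), Function('s')(-1))), 4) = Mul(Add(26, Mul(Mul(2, Mul(Pow(Add(4, 2), -1), Add(1, 2))), Mul(-4, -1))), 4) = Mul(Add(26, Mul(Mul(2, Mul(Pow(6, -1), 3)), 4)), 4) = Mul(Add(26, Mul(Mul(2, Mul(Rational(1, 6), 3)), 4)), 4) = Mul(Add(26, Mul(Mul(2, Rational(1, 2)), 4)), 4) = Mul(Add(26, Mul(1, 4)), 4) = Mul(Add(26, 4), 4) = Mul(30, 4) = 120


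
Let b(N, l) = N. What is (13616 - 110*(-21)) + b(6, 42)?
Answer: 15932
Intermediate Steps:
(13616 - 110*(-21)) + b(6, 42) = (13616 - 110*(-21)) + 6 = (13616 + 2310) + 6 = 15926 + 6 = 15932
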